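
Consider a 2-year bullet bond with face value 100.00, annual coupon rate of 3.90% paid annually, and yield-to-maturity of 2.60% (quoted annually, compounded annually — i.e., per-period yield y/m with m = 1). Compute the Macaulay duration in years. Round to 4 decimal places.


Coupon per period c = face * coupon_rate / m = 3.900000
Periods per year m = 1; per-period yield y/m = 0.026000
Number of cashflows N = 2
Cashflows (t years, CF_t, discount factor 1/(1+y/m)^(m*t), PV):
  t = 1.0000: CF_t = 3.900000, DF = 0.974659, PV = 3.801170
  t = 2.0000: CF_t = 103.900000, DF = 0.949960, PV = 98.700835
Price P = sum_t PV_t = 102.502004
Macaulay numerator sum_t t * PV_t:
  t * PV_t at t = 1.0000: 3.801170
  t * PV_t at t = 2.0000: 197.401670
Macaulay duration D = (sum_t t * PV_t) / P = 201.202839 / 102.502004 = 1.962916

Answer: Macaulay duration = 1.9629 years


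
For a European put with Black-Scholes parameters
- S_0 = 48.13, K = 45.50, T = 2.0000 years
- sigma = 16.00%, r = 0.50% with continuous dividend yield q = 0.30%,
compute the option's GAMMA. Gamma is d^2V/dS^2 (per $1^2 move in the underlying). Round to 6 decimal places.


d1 = 0.3791566548; d2 = 0.1528824848
phi(d1) = 0.3712727105; exp(-qT) = 0.9940179641; exp(-rT) = 0.9900498337
Gamma = exp(-qT) * phi(d1) / (S * sigma * sqrt(T)) = 0.9940179641 * 0.3712727105 / (48.1300 * 0.1600 * 1.4142135624) = 0.033887

Answer: Gamma = 0.033887


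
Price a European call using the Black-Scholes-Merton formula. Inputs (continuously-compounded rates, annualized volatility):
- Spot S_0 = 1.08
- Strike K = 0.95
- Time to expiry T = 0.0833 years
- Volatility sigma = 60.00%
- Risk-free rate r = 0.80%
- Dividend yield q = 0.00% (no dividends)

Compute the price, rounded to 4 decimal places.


d1 = (ln(S/K) + (r - q + 0.5*sigma^2) * T) / (sigma * sqrt(T)) = 0.83105834
d2 = d1 - sigma * sqrt(T) = 0.65788790
exp(-rT) = 0.99933382; exp(-qT) = 1.00000000
C = S_0 * exp(-qT) * N(d1) - K * exp(-rT) * N(d2)
N(d1) = 0.79702966; N(d2) = 0.74469492
C = 1.0800 * 1.00000000 * 0.79702966 - 0.9500 * 0.99933382 * 0.74469492 = 0.1538

Answer: Price = 0.1538


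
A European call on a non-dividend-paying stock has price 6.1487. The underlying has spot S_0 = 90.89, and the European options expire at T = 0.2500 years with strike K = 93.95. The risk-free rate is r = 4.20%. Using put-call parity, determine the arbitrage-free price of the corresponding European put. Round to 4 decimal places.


Put-call parity: C - P = S_0 * exp(-qT) - K * exp(-rT).
S_0 * exp(-qT) = 90.8900 * 1.00000000 = 90.89000000
K * exp(-rT) = 93.9500 * 0.98955493 = 92.96868591
P = C - S*exp(-qT) + K*exp(-rT)
P = 6.1487 - 90.89000000 + 92.96868591 = 8.2274

Answer: Put price = 8.2274


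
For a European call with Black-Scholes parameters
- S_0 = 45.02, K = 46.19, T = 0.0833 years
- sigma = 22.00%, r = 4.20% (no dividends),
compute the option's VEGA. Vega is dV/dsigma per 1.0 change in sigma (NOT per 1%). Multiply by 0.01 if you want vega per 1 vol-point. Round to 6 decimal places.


Answer: Vega = 4.929321

Derivation:
d1 = -0.3172181548; d2 = -0.3807139815
phi(d1) = 0.3793666178; exp(-qT) = 1.0000000000; exp(-rT) = 0.9965075130
Vega = S * exp(-qT) * phi(d1) * sqrt(T) = 45.0200 * 1.0000000000 * 0.3793666178 * 0.2886173938 = 4.929321


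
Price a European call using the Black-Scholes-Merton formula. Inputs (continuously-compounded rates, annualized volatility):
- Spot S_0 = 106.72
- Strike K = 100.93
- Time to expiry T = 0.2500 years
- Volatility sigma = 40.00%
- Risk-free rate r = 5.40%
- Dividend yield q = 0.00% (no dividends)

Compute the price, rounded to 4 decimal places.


Answer: Price = 12.2743

Derivation:
d1 = (ln(S/K) + (r - q + 0.5*sigma^2) * T) / (sigma * sqrt(T)) = 0.44640687
d2 = d1 - sigma * sqrt(T) = 0.24640687
exp(-rT) = 0.98659072; exp(-qT) = 1.00000000
C = S_0 * exp(-qT) * N(d1) - K * exp(-rT) * N(d2)
N(d1) = 0.67234832; N(d2) = 0.59731636
C = 106.7200 * 1.00000000 * 0.67234832 - 100.9300 * 0.98659072 * 0.59731636 = 12.2743


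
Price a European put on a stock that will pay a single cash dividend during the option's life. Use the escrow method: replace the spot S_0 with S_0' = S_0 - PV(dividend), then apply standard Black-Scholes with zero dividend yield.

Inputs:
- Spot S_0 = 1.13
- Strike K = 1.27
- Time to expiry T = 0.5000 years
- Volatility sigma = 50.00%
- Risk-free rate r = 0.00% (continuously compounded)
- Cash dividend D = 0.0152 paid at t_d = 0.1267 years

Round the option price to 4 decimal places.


PV(D) = D * exp(-r * t_d) = 0.0152 * 1.00000000 = 0.01520000
S_0' = S_0 - PV(D) = 1.1300 - 0.01520000 = 1.11480000
d1 = (ln(S_0'/K) + (r + sigma^2/2)*T) / (sigma*sqrt(T)) = -0.19188582
d2 = d1 - sigma*sqrt(T) = -0.54543922
exp(-rT) = 1.00000000
N(-d1) = 0.57608418; N(-d2) = 0.70727426
P = K * exp(-rT) * N(-d2) - S_0' * N(-d1) = 1.2700 * 1.00000000 * 0.70727426 - 1.11480000 * 0.57608418 = 0.2560

Answer: Price = 0.2560


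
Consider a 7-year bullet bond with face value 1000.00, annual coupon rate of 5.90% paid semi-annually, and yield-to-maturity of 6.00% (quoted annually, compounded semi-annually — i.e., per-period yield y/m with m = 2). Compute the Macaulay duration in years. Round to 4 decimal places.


Coupon per period c = face * coupon_rate / m = 29.500000
Periods per year m = 2; per-period yield y/m = 0.030000
Number of cashflows N = 14
Cashflows (t years, CF_t, discount factor 1/(1+y/m)^(m*t), PV):
  t = 0.5000: CF_t = 29.500000, DF = 0.970874, PV = 28.640777
  t = 1.0000: CF_t = 29.500000, DF = 0.942596, PV = 27.806579
  t = 1.5000: CF_t = 29.500000, DF = 0.915142, PV = 26.996679
  t = 2.0000: CF_t = 29.500000, DF = 0.888487, PV = 26.210368
  t = 2.5000: CF_t = 29.500000, DF = 0.862609, PV = 25.446959
  t = 3.0000: CF_t = 29.500000, DF = 0.837484, PV = 24.705786
  t = 3.5000: CF_t = 29.500000, DF = 0.813092, PV = 23.986200
  t = 4.0000: CF_t = 29.500000, DF = 0.789409, PV = 23.287572
  t = 4.5000: CF_t = 29.500000, DF = 0.766417, PV = 22.609294
  t = 5.0000: CF_t = 29.500000, DF = 0.744094, PV = 21.950770
  t = 5.5000: CF_t = 29.500000, DF = 0.722421, PV = 21.311428
  t = 6.0000: CF_t = 29.500000, DF = 0.701380, PV = 20.690706
  t = 6.5000: CF_t = 29.500000, DF = 0.680951, PV = 20.088065
  t = 7.0000: CF_t = 1029.500000, DF = 0.661118, PV = 680.620781
Price P = sum_t PV_t = 994.351963
Macaulay numerator sum_t t * PV_t:
  t * PV_t at t = 0.5000: 14.320388
  t * PV_t at t = 1.0000: 27.806579
  t * PV_t at t = 1.5000: 40.495018
  t * PV_t at t = 2.0000: 52.420736
  t * PV_t at t = 2.5000: 63.617398
  t * PV_t at t = 3.0000: 74.117357
  t * PV_t at t = 3.5000: 83.951699
  t * PV_t at t = 4.0000: 93.150290
  t * PV_t at t = 4.5000: 101.741821
  t * PV_t at t = 5.0000: 109.753852
  t * PV_t at t = 5.5000: 117.212852
  t * PV_t at t = 6.0000: 124.144239
  t * PV_t at t = 6.5000: 130.572419
  t * PV_t at t = 7.0000: 4764.345468
Macaulay duration D = (sum_t t * PV_t) / P = 5797.650116 / 994.351963 = 5.830581

Answer: Macaulay duration = 5.8306 years


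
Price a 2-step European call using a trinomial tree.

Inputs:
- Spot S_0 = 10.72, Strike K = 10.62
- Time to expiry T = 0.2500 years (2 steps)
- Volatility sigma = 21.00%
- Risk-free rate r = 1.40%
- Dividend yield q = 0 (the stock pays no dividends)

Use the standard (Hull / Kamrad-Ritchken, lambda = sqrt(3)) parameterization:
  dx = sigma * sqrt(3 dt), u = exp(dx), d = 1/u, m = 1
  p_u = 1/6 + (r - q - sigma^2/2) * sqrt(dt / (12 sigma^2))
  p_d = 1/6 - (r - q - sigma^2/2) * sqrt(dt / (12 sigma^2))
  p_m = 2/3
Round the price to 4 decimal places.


Answer: Price = V(0,0) = 0.4752

Derivation:
dt = T/N = 0.125000; dx = sigma*sqrt(3*dt) = 0.128598
u = exp(dx) = 1.137233; d = 1/u = 0.879327
p_u = 0.162754, p_m = 0.666667, p_d = 0.170579
Discount per step: exp(-r*dt) = 0.998252
Stock lattice S(k, j) with j the centered position index:
  k=0: S(0,+0) = 10.7200
  k=1: S(1,-1) = 9.4264; S(1,+0) = 10.7200; S(1,+1) = 12.1911
  k=2: S(2,-2) = 8.2889; S(2,-1) = 9.4264; S(2,+0) = 10.7200; S(2,+1) = 12.1911; S(2,+2) = 13.8642
Terminal payoffs V(N, j) = max(S_T - K, 0):
  V(2,-2) = 0.000000; V(2,-1) = 0.000000; V(2,+0) = 0.100000; V(2,+1) = 1.571139; V(2,+2) = 3.244167
Backward induction: V(k, j) = exp(-r*dt) * [p_u * V(k+1, j+1) + p_m * V(k+1, j) + p_d * V(k+1, j-1)]
  V(1,-1) = exp(-r*dt) * [p_u*0.100000 + p_m*0.000000 + p_d*0.000000] = 0.016247
  V(1,+0) = exp(-r*dt) * [p_u*1.571139 + p_m*0.100000 + p_d*0.000000] = 0.321813
  V(1,+1) = exp(-r*dt) * [p_u*3.244167 + p_m*1.571139 + p_d*0.100000] = 1.589701
  V(0,+0) = exp(-r*dt) * [p_u*1.589701 + p_m*0.321813 + p_d*0.016247] = 0.475212


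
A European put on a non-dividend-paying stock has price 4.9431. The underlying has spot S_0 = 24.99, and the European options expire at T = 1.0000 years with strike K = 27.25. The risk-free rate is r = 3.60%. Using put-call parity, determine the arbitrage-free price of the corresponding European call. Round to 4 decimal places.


Answer: Call price = 3.6467

Derivation:
Put-call parity: C - P = S_0 * exp(-qT) - K * exp(-rT).
S_0 * exp(-qT) = 24.9900 * 1.00000000 = 24.99000000
K * exp(-rT) = 27.2500 * 0.96464029 = 26.28644800
C = P + S*exp(-qT) - K*exp(-rT)
C = 4.9431 + 24.99000000 - 26.28644800 = 3.6467


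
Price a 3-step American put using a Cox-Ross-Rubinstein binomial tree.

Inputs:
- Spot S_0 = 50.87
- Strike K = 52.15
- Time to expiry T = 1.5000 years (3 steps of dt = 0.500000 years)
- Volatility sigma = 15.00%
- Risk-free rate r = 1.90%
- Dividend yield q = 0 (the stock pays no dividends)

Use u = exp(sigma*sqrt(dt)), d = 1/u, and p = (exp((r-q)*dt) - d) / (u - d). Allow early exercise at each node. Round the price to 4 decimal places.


dt = T/N = 0.500000
u = exp(sigma*sqrt(dt)) = 1.111895; d = 1/u = 0.899365
p = (exp((r-q)*dt) - d) / (u - d) = 0.518421
Discount per step: exp(-r*dt) = 0.990545
Stock lattice S(k, i) with i counting down-moves:
  k=0: S(0,0) = 50.8700
  k=1: S(1,0) = 56.5621; S(1,1) = 45.7507
  k=2: S(2,0) = 62.8911; S(2,1) = 50.8700; S(2,2) = 41.1466
  k=3: S(3,0) = 69.9284; S(3,1) = 56.5621; S(3,2) = 45.7507; S(3,3) = 37.0058
Terminal payoffs V(N, i) = max(K - S_T, 0):
  V(3,0) = 0.000000; V(3,1) = 0.000000; V(3,2) = 6.399289; V(3,3) = 15.144176
Backward induction: V(k, i) = exp(-r*dt) * [p * V(k+1, i) + (1-p) * V(k+1, i+1)]; then take max(V_cont, immediate exercise) for American.
  V(2,0) = exp(-r*dt) * [p*0.000000 + (1-p)*0.000000] = 0.000000; exercise = 0.000000; V(2,0) = max -> 0.000000
  V(2,1) = exp(-r*dt) * [p*0.000000 + (1-p)*6.399289] = 3.052626; exercise = 1.280000; V(2,1) = max -> 3.052626
  V(2,2) = exp(-r*dt) * [p*6.399289 + (1-p)*15.144176] = 10.510320; exercise = 11.003399; V(2,2) = max -> 11.003399
  V(1,0) = exp(-r*dt) * [p*0.000000 + (1-p)*3.052626] = 1.456181; exercise = 0.000000; V(1,0) = max -> 1.456181
  V(1,1) = exp(-r*dt) * [p*3.052626 + (1-p)*11.003399] = 6.816487; exercise = 6.399289; V(1,1) = max -> 6.816487
  V(0,0) = exp(-r*dt) * [p*1.456181 + (1-p)*6.816487] = 3.999417; exercise = 1.280000; V(0,0) = max -> 3.999417

Answer: Price = V(0,0) = 3.9994


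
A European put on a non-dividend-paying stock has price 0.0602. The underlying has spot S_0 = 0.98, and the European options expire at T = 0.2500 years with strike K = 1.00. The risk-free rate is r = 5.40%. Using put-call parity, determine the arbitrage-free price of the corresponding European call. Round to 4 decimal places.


Put-call parity: C - P = S_0 * exp(-qT) - K * exp(-rT).
S_0 * exp(-qT) = 0.9800 * 1.00000000 = 0.98000000
K * exp(-rT) = 1.0000 * 0.98659072 = 0.98659072
C = P + S*exp(-qT) - K*exp(-rT)
C = 0.0602 + 0.98000000 - 0.98659072 = 0.0536

Answer: Call price = 0.0536


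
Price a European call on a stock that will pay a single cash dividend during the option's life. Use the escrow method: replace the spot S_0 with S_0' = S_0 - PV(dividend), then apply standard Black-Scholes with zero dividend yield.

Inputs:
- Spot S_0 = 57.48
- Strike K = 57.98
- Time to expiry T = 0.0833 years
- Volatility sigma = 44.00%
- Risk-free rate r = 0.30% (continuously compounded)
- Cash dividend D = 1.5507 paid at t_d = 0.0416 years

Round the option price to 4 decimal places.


Answer: Price = 1.9785

Derivation:
PV(D) = D * exp(-r * t_d) = 1.5507 * 0.99987521 = 1.55050648
S_0' = S_0 - PV(D) = 57.4800 - 1.55050648 = 55.92949352
d1 = (ln(S_0'/K) + (r + sigma^2/2)*T) / (sigma*sqrt(T)) = -0.21806890
d2 = d1 - sigma*sqrt(T) = -0.34506056
exp(-rT) = 0.99975013
N(d1) = 0.41368771; N(d2) = 0.36502442
C = S_0' * N(d1) - K * exp(-rT) * N(d2) = 55.92949352 * 0.41368771 - 57.9800 * 0.99975013 * 0.36502442 = 1.9785


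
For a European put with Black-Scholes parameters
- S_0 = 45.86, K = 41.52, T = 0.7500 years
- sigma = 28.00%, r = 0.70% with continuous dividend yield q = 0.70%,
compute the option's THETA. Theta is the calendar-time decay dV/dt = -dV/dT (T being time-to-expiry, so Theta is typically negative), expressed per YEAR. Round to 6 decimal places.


d1 = 0.5312366375; d2 = 0.2887495244
phi(d1) = 0.3464403187; exp(-qT) = 0.9947637572; exp(-rT) = 0.9947637572
Theta = -S*exp(-qT)*phi(d1)*sigma/(2*sqrt(T)) + r*K*exp(-rT)*N(-d2) - q*S*exp(-qT)*N(-d1)
N(-d1) = 0.2976274037; N(-d2) = 0.3863865305; sqrt(T) = 0.8660254038
Term 1 = -45.8600 * 0.9947637572 * 0.3464403187 * 0.2800 / (2 * 0.8660254038) = -2.5549348945
Term 2 = 0.0070 * 41.5200 * 0.9947637572 * 0.3863865305 = 0.1117113544
Term 3 = -0.0070 * 45.8600 * 0.9947637572 * 0.2976274037 = -0.0950440557
Theta = -2.5549348945 + (0.1117113544) + (-0.0950440557) = -2.538268

Answer: Theta = -2.538268


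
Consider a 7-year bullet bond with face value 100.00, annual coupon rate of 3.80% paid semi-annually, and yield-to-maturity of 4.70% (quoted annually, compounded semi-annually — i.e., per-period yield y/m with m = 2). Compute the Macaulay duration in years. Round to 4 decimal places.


Answer: Macaulay duration = 6.1849 years

Derivation:
Coupon per period c = face * coupon_rate / m = 1.900000
Periods per year m = 2; per-period yield y/m = 0.023500
Number of cashflows N = 14
Cashflows (t years, CF_t, discount factor 1/(1+y/m)^(m*t), PV):
  t = 0.5000: CF_t = 1.900000, DF = 0.977040, PV = 1.856375
  t = 1.0000: CF_t = 1.900000, DF = 0.954606, PV = 1.813752
  t = 1.5000: CF_t = 1.900000, DF = 0.932688, PV = 1.772107
  t = 2.0000: CF_t = 1.900000, DF = 0.911273, PV = 1.731419
  t = 2.5000: CF_t = 1.900000, DF = 0.890350, PV = 1.691665
  t = 3.0000: CF_t = 1.900000, DF = 0.869907, PV = 1.652824
  t = 3.5000: CF_t = 1.900000, DF = 0.849934, PV = 1.614874
  t = 4.0000: CF_t = 1.900000, DF = 0.830419, PV = 1.577796
  t = 4.5000: CF_t = 1.900000, DF = 0.811352, PV = 1.541569
  t = 5.0000: CF_t = 1.900000, DF = 0.792723, PV = 1.506174
  t = 5.5000: CF_t = 1.900000, DF = 0.774522, PV = 1.471592
  t = 6.0000: CF_t = 1.900000, DF = 0.756739, PV = 1.437803
  t = 6.5000: CF_t = 1.900000, DF = 0.739363, PV = 1.404791
  t = 7.0000: CF_t = 101.900000, DF = 0.722387, PV = 73.611273
Price P = sum_t PV_t = 94.684013
Macaulay numerator sum_t t * PV_t:
  t * PV_t at t = 0.5000: 0.928188
  t * PV_t at t = 1.0000: 1.813752
  t * PV_t at t = 1.5000: 2.658161
  t * PV_t at t = 2.0000: 3.462838
  t * PV_t at t = 2.5000: 4.229163
  t * PV_t at t = 3.0000: 4.958471
  t * PV_t at t = 3.5000: 5.652059
  t * PV_t at t = 4.0000: 6.311184
  t * PV_t at t = 4.5000: 6.937061
  t * PV_t at t = 5.0000: 7.530870
  t * PV_t at t = 5.5000: 8.093753
  t * PV_t at t = 6.0000: 8.626819
  t * PV_t at t = 6.5000: 9.131139
  t * PV_t at t = 7.0000: 515.278908
Macaulay duration D = (sum_t t * PV_t) / P = 585.612366 / 94.684013 = 6.184913


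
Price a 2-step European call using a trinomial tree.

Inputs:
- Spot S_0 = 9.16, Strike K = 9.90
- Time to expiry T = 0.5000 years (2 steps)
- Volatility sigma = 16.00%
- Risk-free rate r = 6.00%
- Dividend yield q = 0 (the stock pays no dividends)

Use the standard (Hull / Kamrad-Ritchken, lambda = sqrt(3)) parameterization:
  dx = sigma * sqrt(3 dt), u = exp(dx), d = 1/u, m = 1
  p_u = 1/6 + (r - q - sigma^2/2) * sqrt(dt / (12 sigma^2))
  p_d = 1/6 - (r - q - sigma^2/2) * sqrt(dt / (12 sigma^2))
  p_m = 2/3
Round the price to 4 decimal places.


dt = T/N = 0.250000; dx = sigma*sqrt(3*dt) = 0.138564
u = exp(dx) = 1.148623; d = 1/u = 0.870607
p_u = 0.209246, p_m = 0.666667, p_d = 0.124087
Discount per step: exp(-r*dt) = 0.985112
Stock lattice S(k, j) with j the centered position index:
  k=0: S(0,+0) = 9.1600
  k=1: S(1,-1) = 7.9748; S(1,+0) = 9.1600; S(1,+1) = 10.5214
  k=2: S(2,-2) = 6.9429; S(2,-1) = 7.9748; S(2,+0) = 9.1600; S(2,+1) = 10.5214; S(2,+2) = 12.0851
Terminal payoffs V(N, j) = max(S_T - K, 0):
  V(2,-2) = 0.000000; V(2,-1) = 0.000000; V(2,+0) = 0.000000; V(2,+1) = 0.621389; V(2,+2) = 2.185112
Backward induction: V(k, j) = exp(-r*dt) * [p_u * V(k+1, j+1) + p_m * V(k+1, j) + p_d * V(k+1, j-1)]
  V(1,-1) = exp(-r*dt) * [p_u*0.000000 + p_m*0.000000 + p_d*0.000000] = 0.000000
  V(1,+0) = exp(-r*dt) * [p_u*0.621389 + p_m*0.000000 + p_d*0.000000] = 0.128088
  V(1,+1) = exp(-r*dt) * [p_u*2.185112 + p_m*0.621389 + p_d*0.000000] = 0.858511
  V(0,+0) = exp(-r*dt) * [p_u*0.858511 + p_m*0.128088 + p_d*0.000000] = 0.261086

Answer: Price = V(0,0) = 0.2611


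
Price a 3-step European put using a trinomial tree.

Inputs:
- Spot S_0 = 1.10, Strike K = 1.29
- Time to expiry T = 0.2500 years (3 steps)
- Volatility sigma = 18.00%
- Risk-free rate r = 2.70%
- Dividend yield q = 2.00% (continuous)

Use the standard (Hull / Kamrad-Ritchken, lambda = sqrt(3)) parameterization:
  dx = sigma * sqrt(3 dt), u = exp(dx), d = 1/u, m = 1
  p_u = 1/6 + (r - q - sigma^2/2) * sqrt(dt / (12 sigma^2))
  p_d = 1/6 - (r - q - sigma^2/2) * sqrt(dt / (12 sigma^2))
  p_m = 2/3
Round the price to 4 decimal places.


dt = T/N = 0.083333; dx = sigma*sqrt(3*dt) = 0.090000
u = exp(dx) = 1.094174; d = 1/u = 0.913931
p_u = 0.162407, p_m = 0.666667, p_d = 0.170926
Discount per step: exp(-r*dt) = 0.997753
Stock lattice S(k, j) with j the centered position index:
  k=0: S(0,+0) = 1.1000
  k=1: S(1,-1) = 1.0053; S(1,+0) = 1.1000; S(1,+1) = 1.2036
  k=2: S(2,-2) = 0.9188; S(2,-1) = 1.0053; S(2,+0) = 1.1000; S(2,+1) = 1.2036; S(2,+2) = 1.3169
  k=3: S(3,-3) = 0.8397; S(3,-2) = 0.9188; S(3,-1) = 1.0053; S(3,+0) = 1.1000; S(3,+1) = 1.2036; S(3,+2) = 1.3169; S(3,+3) = 1.4410
Terminal payoffs V(N, j) = max(K - S_T, 0):
  V(3,-3) = 0.450283; V(3,-2) = 0.371203; V(3,-1) = 0.284676; V(3,+0) = 0.190000; V(3,+1) = 0.086408; V(3,+2) = 0.000000; V(3,+3) = 0.000000
Backward induction: V(k, j) = exp(-r*dt) * [p_u * V(k+1, j+1) + p_m * V(k+1, j) + p_d * V(k+1, j-1)]
  V(2,-2) = exp(-r*dt) * [p_u*0.284676 + p_m*0.371203 + p_d*0.450283] = 0.369834
  V(2,-1) = exp(-r*dt) * [p_u*0.190000 + p_m*0.284676 + p_d*0.371203] = 0.283451
  V(2,+0) = exp(-r*dt) * [p_u*0.086408 + p_m*0.190000 + p_d*0.284676] = 0.188933
  V(2,+1) = exp(-r*dt) * [p_u*0.000000 + p_m*0.086408 + p_d*0.190000] = 0.089879
  V(2,+2) = exp(-r*dt) * [p_u*0.000000 + p_m*0.000000 + p_d*0.086408] = 0.014736
  V(1,-1) = exp(-r*dt) * [p_u*0.188933 + p_m*0.283451 + p_d*0.369834] = 0.282230
  V(1,+0) = exp(-r*dt) * [p_u*0.089879 + p_m*0.188933 + p_d*0.283451] = 0.188577
  V(1,+1) = exp(-r*dt) * [p_u*0.014736 + p_m*0.089879 + p_d*0.188933] = 0.094394
  V(0,+0) = exp(-r*dt) * [p_u*0.094394 + p_m*0.188577 + p_d*0.282230] = 0.188863

Answer: Price = V(0,0) = 0.1889


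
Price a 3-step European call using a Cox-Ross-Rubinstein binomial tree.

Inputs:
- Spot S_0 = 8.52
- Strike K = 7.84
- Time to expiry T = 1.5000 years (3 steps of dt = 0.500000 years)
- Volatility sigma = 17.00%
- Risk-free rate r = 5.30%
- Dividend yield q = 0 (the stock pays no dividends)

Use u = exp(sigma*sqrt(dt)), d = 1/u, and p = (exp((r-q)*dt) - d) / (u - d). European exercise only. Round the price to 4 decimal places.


dt = T/N = 0.500000
u = exp(sigma*sqrt(dt)) = 1.127732; d = 1/u = 0.886736
p = (exp((r-q)*dt) - d) / (u - d) = 0.581414
Discount per step: exp(-r*dt) = 0.973848
Stock lattice S(k, i) with i counting down-moves:
  k=0: S(0,0) = 8.5200
  k=1: S(1,0) = 9.6083; S(1,1) = 7.5550
  k=2: S(2,0) = 10.8356; S(2,1) = 8.5200; S(2,2) = 6.6993
  k=3: S(3,0) = 12.2196; S(3,1) = 9.6083; S(3,2) = 7.5550; S(3,3) = 5.9405
Terminal payoffs V(N, i) = max(S_T - K, 0):
  V(3,0) = 4.379595; V(3,1) = 1.768273; V(3,2) = 0.000000; V(3,3) = 0.000000
Backward induction: V(k, i) = exp(-r*dt) * [p * V(k+1, i) + (1-p) * V(k+1, i+1)].
  V(2,0) = exp(-r*dt) * [p*4.379595 + (1-p)*1.768273] = 3.200584
  V(2,1) = exp(-r*dt) * [p*1.768273 + (1-p)*0.000000] = 1.001213
  V(2,2) = exp(-r*dt) * [p*0.000000 + (1-p)*0.000000] = 0.000000
  V(1,0) = exp(-r*dt) * [p*3.200584 + (1-p)*1.001213] = 2.220334
  V(1,1) = exp(-r*dt) * [p*1.001213 + (1-p)*0.000000] = 0.566896
  V(0,0) = exp(-r*dt) * [p*2.220334 + (1-p)*0.566896] = 1.488262

Answer: Price = V(0,0) = 1.4883


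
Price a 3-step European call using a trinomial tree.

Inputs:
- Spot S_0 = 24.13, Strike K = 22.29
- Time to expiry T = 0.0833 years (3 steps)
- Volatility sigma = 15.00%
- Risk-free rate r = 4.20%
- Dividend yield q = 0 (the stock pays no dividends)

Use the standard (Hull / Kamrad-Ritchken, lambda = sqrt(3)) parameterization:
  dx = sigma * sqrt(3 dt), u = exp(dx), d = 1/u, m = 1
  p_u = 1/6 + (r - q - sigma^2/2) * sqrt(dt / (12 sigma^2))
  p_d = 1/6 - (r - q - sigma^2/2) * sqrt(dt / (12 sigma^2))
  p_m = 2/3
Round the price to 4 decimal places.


dt = T/N = 0.027767; dx = sigma*sqrt(3*dt) = 0.043293
u = exp(dx) = 1.044243; d = 1/u = 0.957631
p_u = 0.176528, p_m = 0.666667, p_d = 0.156806
Discount per step: exp(-r*dt) = 0.998834
Stock lattice S(k, j) with j the centered position index:
  k=0: S(0,+0) = 24.1300
  k=1: S(1,-1) = 23.1076; S(1,+0) = 24.1300; S(1,+1) = 25.1976
  k=2: S(2,-2) = 22.1286; S(2,-1) = 23.1076; S(2,+0) = 24.1300; S(2,+1) = 25.1976; S(2,+2) = 26.3124
  k=3: S(3,-3) = 21.1910; S(3,-2) = 22.1286; S(3,-1) = 23.1076; S(3,+0) = 24.1300; S(3,+1) = 25.1976; S(3,+2) = 26.3124; S(3,+3) = 27.4766
Terminal payoffs V(N, j) = max(S_T - K, 0):
  V(3,-3) = 0.000000; V(3,-2) = 0.000000; V(3,-1) = 0.817639; V(3,+0) = 1.840000; V(3,+1) = 2.907593; V(3,+2) = 4.022421; V(3,+3) = 5.186572
Backward induction: V(k, j) = exp(-r*dt) * [p_u * V(k+1, j+1) + p_m * V(k+1, j) + p_d * V(k+1, j-1)]
  V(2,-2) = exp(-r*dt) * [p_u*0.817639 + p_m*0.000000 + p_d*0.000000] = 0.144168
  V(2,-1) = exp(-r*dt) * [p_u*1.840000 + p_m*0.817639 + p_d*0.000000] = 0.868890
  V(2,+0) = exp(-r*dt) * [p_u*2.907593 + p_m*1.840000 + p_d*0.817639] = 1.865971
  V(2,+1) = exp(-r*dt) * [p_u*4.022421 + p_m*2.907593 + p_d*1.840000] = 2.933564
  V(2,+2) = exp(-r*dt) * [p_u*5.186572 + p_m*4.022421 + p_d*2.907593] = 4.048391
  V(1,-1) = exp(-r*dt) * [p_u*1.865971 + p_m*0.868890 + p_d*0.144168] = 0.930177
  V(1,+0) = exp(-r*dt) * [p_u*2.933564 + p_m*1.865971 + p_d*0.868890] = 1.895870
  V(1,+1) = exp(-r*dt) * [p_u*4.048391 + p_m*2.933564 + p_d*1.865971] = 2.959504
  V(0,+0) = exp(-r*dt) * [p_u*2.959504 + p_m*1.895870 + p_d*0.930177] = 1.929953

Answer: Price = V(0,0) = 1.9300


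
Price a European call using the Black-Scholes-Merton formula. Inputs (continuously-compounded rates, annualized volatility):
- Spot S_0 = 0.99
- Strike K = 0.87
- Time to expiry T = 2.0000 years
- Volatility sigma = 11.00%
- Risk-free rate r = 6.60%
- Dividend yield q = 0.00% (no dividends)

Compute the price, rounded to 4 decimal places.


d1 = (ln(S/K) + (r - q + 0.5*sigma^2) * T) / (sigma * sqrt(T)) = 1.75691435
d2 = d1 - sigma * sqrt(T) = 1.60135086
exp(-rT) = 0.87634100; exp(-qT) = 1.00000000
C = S_0 * exp(-qT) * N(d1) - K * exp(-rT) * N(d2)
N(d1) = 0.96053380; N(d2) = 0.94535038
C = 0.9900 * 1.00000000 * 0.96053380 - 0.8700 * 0.87634100 * 0.94535038 = 0.2302

Answer: Price = 0.2302


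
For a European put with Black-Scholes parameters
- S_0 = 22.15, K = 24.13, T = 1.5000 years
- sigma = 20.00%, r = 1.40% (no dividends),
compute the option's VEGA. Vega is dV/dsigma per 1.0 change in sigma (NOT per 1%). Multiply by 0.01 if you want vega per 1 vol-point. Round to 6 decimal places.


d1 = -0.1413289574; d2 = -0.3862779317
phi(d1) = 0.3949778979; exp(-qT) = 1.0000000000; exp(-rT) = 0.9792189646
Vega = S * exp(-qT) * phi(d1) * sqrt(T) = 22.1500 * 1.0000000000 * 0.3949778979 * 1.2247448714 = 10.714999

Answer: Vega = 10.714999


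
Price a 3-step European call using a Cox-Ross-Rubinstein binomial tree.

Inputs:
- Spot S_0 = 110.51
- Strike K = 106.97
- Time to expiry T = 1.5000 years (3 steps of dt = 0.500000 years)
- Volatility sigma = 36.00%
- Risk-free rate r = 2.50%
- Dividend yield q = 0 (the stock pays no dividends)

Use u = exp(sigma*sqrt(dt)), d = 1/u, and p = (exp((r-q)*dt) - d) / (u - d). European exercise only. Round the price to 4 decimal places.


dt = T/N = 0.500000
u = exp(sigma*sqrt(dt)) = 1.289892; d = 1/u = 0.775259
p = (exp((r-q)*dt) - d) / (u - d) = 0.461143
Discount per step: exp(-r*dt) = 0.987578
Stock lattice S(k, i) with i counting down-moves:
  k=0: S(0,0) = 110.5100
  k=1: S(1,0) = 142.5460; S(1,1) = 85.6738
  k=2: S(2,0) = 183.8689; S(2,1) = 110.5100; S(2,2) = 66.4194
  k=3: S(3,0) = 237.1710; S(3,1) = 142.5460; S(3,2) = 85.6738; S(3,3) = 51.4922
Terminal payoffs V(N, i) = max(S_T - K, 0):
  V(3,0) = 130.200985; V(3,1) = 35.575957; V(3,2) = 0.000000; V(3,3) = 0.000000
Backward induction: V(k, i) = exp(-r*dt) * [p * V(k+1, i) + (1-p) * V(k+1, i+1)].
  V(2,0) = exp(-r*dt) * [p*130.200985 + (1-p)*35.575957] = 78.227683
  V(2,1) = exp(-r*dt) * [p*35.575957 + (1-p)*0.000000] = 16.201825
  V(2,2) = exp(-r*dt) * [p*0.000000 + (1-p)*0.000000] = 0.000000
  V(1,0) = exp(-r*dt) * [p*78.227683 + (1-p)*16.201825] = 44.248069
  V(1,1) = exp(-r*dt) * [p*16.201825 + (1-p)*0.000000] = 7.378554
  V(0,0) = exp(-r*dt) * [p*44.248069 + (1-p)*7.378554] = 24.077826

Answer: Price = V(0,0) = 24.0778


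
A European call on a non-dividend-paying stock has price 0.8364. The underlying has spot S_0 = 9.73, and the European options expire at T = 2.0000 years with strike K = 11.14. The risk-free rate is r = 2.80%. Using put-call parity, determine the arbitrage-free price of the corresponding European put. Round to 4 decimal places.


Answer: Put price = 1.6397

Derivation:
Put-call parity: C - P = S_0 * exp(-qT) - K * exp(-rT).
S_0 * exp(-qT) = 9.7300 * 1.00000000 = 9.73000000
K * exp(-rT) = 11.1400 * 0.94553914 = 10.53330597
P = C - S*exp(-qT) + K*exp(-rT)
P = 0.8364 - 9.73000000 + 10.53330597 = 1.6397


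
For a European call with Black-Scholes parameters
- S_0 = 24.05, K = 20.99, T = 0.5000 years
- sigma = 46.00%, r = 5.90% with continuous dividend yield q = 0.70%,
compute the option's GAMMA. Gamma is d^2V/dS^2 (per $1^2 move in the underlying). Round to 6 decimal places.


Answer: Gamma = 0.040848

Derivation:
d1 = 0.6609568813; d2 = 0.3356877620
phi(d1) = 0.3206610821; exp(-qT) = 0.9965061179; exp(-rT) = 0.9709308776
Gamma = exp(-qT) * phi(d1) / (S * sigma * sqrt(T)) = 0.9965061179 * 0.3206610821 / (24.0500 * 0.4600 * 0.7071067812) = 0.040848


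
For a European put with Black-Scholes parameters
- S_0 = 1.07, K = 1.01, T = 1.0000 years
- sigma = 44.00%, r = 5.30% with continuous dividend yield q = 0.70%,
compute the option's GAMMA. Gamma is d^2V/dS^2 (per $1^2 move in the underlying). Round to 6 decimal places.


d1 = 0.4557007219; d2 = 0.0157007219
phi(d1) = 0.3595974358; exp(-qT) = 0.9930244429; exp(-rT) = 0.9483800125
Gamma = exp(-qT) * phi(d1) / (S * sigma * sqrt(T)) = 0.9930244429 * 0.3595974358 / (1.0700 * 0.4400 * 1.0000000000) = 0.758473

Answer: Gamma = 0.758473


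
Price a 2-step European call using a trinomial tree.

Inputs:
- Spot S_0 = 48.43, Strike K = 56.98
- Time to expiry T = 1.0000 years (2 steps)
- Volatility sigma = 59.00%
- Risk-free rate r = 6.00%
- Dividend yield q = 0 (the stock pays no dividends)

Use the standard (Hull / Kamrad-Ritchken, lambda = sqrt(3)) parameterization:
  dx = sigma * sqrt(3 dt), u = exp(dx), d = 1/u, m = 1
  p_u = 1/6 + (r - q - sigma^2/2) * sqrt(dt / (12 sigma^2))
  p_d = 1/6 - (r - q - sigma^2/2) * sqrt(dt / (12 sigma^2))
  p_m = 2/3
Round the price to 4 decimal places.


dt = T/N = 0.500000; dx = sigma*sqrt(3*dt) = 0.722599
u = exp(dx) = 2.059781; d = 1/u = 0.485489
p_u = 0.127208, p_m = 0.666667, p_d = 0.206125
Discount per step: exp(-r*dt) = 0.970446
Stock lattice S(k, j) with j the centered position index:
  k=0: S(0,+0) = 48.4300
  k=1: S(1,-1) = 23.5122; S(1,+0) = 48.4300; S(1,+1) = 99.7552
  k=2: S(2,-2) = 11.4149; S(2,-1) = 23.5122; S(2,+0) = 48.4300; S(2,+1) = 99.7552; S(2,+2) = 205.4738
Terminal payoffs V(N, j) = max(S_T - K, 0):
  V(2,-2) = 0.000000; V(2,-1) = 0.000000; V(2,+0) = 0.000000; V(2,+1) = 42.775175; V(2,+2) = 148.493774
Backward induction: V(k, j) = exp(-r*dt) * [p_u * V(k+1, j+1) + p_m * V(k+1, j) + p_d * V(k+1, j-1)]
  V(1,-1) = exp(-r*dt) * [p_u*0.000000 + p_m*0.000000 + p_d*0.000000] = 0.000000
  V(1,+0) = exp(-r*dt) * [p_u*42.775175 + p_m*0.000000 + p_d*0.000000] = 5.280546
  V(1,+1) = exp(-r*dt) * [p_u*148.493774 + p_m*42.775175 + p_d*0.000000] = 46.005371
  V(0,+0) = exp(-r*dt) * [p_u*46.005371 + p_m*5.280546 + p_d*0.000000] = 9.095632

Answer: Price = V(0,0) = 9.0956


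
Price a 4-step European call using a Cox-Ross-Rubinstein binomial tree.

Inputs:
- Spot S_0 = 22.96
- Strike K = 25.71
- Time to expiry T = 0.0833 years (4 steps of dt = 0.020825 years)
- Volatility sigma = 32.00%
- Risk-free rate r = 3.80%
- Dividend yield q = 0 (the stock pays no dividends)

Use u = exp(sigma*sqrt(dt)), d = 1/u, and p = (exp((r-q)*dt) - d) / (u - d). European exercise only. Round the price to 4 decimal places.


dt = T/N = 0.020825
u = exp(sigma*sqrt(dt)) = 1.047262; d = 1/u = 0.954871
p = (exp((r-q)*dt) - d) / (u - d) = 0.497026
Discount per step: exp(-r*dt) = 0.999209
Stock lattice S(k, i) with i counting down-moves:
  k=0: S(0,0) = 22.9600
  k=1: S(1,0) = 24.0451; S(1,1) = 21.9238
  k=2: S(2,0) = 25.1815; S(2,1) = 22.9600; S(2,2) = 20.9344
  k=3: S(3,0) = 26.3717; S(3,1) = 24.0451; S(3,2) = 21.9238; S(3,3) = 19.9897
  k=4: S(4,0) = 27.6180; S(4,1) = 25.1815; S(4,2) = 22.9600; S(4,3) = 20.9344; S(4,4) = 19.0876
Terminal payoffs V(N, i) = max(S_T - K, 0):
  V(4,0) = 1.908027; V(4,1) = 0.000000; V(4,2) = 0.000000; V(4,3) = 0.000000; V(4,4) = 0.000000
Backward induction: V(k, i) = exp(-r*dt) * [p * V(k+1, i) + (1-p) * V(k+1, i+1)].
  V(3,0) = exp(-r*dt) * [p*1.908027 + (1-p)*0.000000] = 0.947589
  V(3,1) = exp(-r*dt) * [p*0.000000 + (1-p)*0.000000] = 0.000000
  V(3,2) = exp(-r*dt) * [p*0.000000 + (1-p)*0.000000] = 0.000000
  V(3,3) = exp(-r*dt) * [p*0.000000 + (1-p)*0.000000] = 0.000000
  V(2,0) = exp(-r*dt) * [p*0.947589 + (1-p)*0.000000] = 0.470604
  V(2,1) = exp(-r*dt) * [p*0.000000 + (1-p)*0.000000] = 0.000000
  V(2,2) = exp(-r*dt) * [p*0.000000 + (1-p)*0.000000] = 0.000000
  V(1,0) = exp(-r*dt) * [p*0.470604 + (1-p)*0.000000] = 0.233717
  V(1,1) = exp(-r*dt) * [p*0.000000 + (1-p)*0.000000] = 0.000000
  V(0,0) = exp(-r*dt) * [p*0.233717 + (1-p)*0.000000] = 0.116072

Answer: Price = V(0,0) = 0.1161


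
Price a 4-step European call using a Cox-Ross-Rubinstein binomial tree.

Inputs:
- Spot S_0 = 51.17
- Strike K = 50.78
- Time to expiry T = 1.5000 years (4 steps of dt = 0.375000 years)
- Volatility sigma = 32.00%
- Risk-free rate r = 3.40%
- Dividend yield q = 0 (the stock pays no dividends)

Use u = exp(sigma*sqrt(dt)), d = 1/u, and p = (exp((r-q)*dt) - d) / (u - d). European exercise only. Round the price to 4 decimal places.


Answer: Price = V(0,0) = 8.8656

Derivation:
dt = T/N = 0.375000
u = exp(sigma*sqrt(dt)) = 1.216477; d = 1/u = 0.822046
p = (exp((r-q)*dt) - d) / (u - d) = 0.483698
Discount per step: exp(-r*dt) = 0.987331
Stock lattice S(k, i) with i counting down-moves:
  k=0: S(0,0) = 51.1700
  k=1: S(1,0) = 62.2471; S(1,1) = 42.0641
  k=2: S(2,0) = 75.7222; S(2,1) = 51.1700; S(2,2) = 34.5786
  k=3: S(3,0) = 92.1144; S(3,1) = 62.2471; S(3,2) = 42.0641; S(3,3) = 28.4252
  k=4: S(4,0) = 112.0550; S(4,1) = 75.7222; S(4,2) = 51.1700; S(4,3) = 34.5786; S(4,4) = 23.3668
Terminal payoffs V(N, i) = max(S_T - K, 0):
  V(4,0) = 61.275036; V(4,1) = 24.942230; V(4,2) = 0.390000; V(4,3) = 0.000000; V(4,4) = 0.000000
Backward induction: V(k, i) = exp(-r*dt) * [p * V(k+1, i) + (1-p) * V(k+1, i+1)].
  V(3,0) = exp(-r*dt) * [p*61.275036 + (1-p)*24.942230] = 41.977705
  V(3,1) = exp(-r*dt) * [p*24.942230 + (1-p)*0.390000] = 12.110476
  V(3,2) = exp(-r*dt) * [p*0.390000 + (1-p)*0.000000] = 0.186252
  V(3,3) = exp(-r*dt) * [p*0.000000 + (1-p)*0.000000] = 0.000000
  V(2,0) = exp(-r*dt) * [p*41.977705 + (1-p)*12.110476] = 26.220750
  V(2,1) = exp(-r*dt) * [p*12.110476 + (1-p)*0.186252] = 5.878548
  V(2,2) = exp(-r*dt) * [p*0.186252 + (1-p)*0.000000] = 0.088949
  V(1,0) = exp(-r*dt) * [p*26.220750 + (1-p)*5.878548] = 15.518904
  V(1,1) = exp(-r*dt) * [p*5.878548 + (1-p)*0.088949] = 2.852763
  V(0,0) = exp(-r*dt) * [p*15.518904 + (1-p)*2.852763] = 8.865594


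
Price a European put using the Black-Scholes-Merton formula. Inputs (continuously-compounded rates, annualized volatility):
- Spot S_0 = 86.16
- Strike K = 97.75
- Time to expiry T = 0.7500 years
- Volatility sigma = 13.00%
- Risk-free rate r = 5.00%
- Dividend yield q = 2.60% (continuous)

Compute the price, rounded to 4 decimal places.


d1 = (ln(S/K) + (r - q + 0.5*sigma^2) * T) / (sigma * sqrt(T)) = -0.90483814
d2 = d1 - sigma * sqrt(T) = -1.01742144
exp(-rT) = 0.96319442; exp(-qT) = 0.98068890
P = K * exp(-rT) * N(-d2) - S_0 * exp(-qT) * N(-d1)
N(-d1) = 0.81722443; N(-d2) = 0.84552351
P = 97.7500 * 0.96319442 * 0.84552351 - 86.1600 * 0.98068890 * 0.81722443 = 10.5556

Answer: Price = 10.5556


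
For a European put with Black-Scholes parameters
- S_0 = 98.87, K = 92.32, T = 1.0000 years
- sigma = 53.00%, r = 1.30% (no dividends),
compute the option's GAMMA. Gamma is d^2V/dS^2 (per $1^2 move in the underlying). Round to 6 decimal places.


Answer: Gamma = 0.006974

Derivation:
d1 = 0.4188585908; d2 = -0.1111414092
phi(d1) = 0.3654375805; exp(-qT) = 1.0000000000; exp(-rT) = 0.9870841350
Gamma = exp(-qT) * phi(d1) / (S * sigma * sqrt(T)) = 1.0000000000 * 0.3654375805 / (98.8700 * 0.5300 * 1.0000000000) = 0.006974


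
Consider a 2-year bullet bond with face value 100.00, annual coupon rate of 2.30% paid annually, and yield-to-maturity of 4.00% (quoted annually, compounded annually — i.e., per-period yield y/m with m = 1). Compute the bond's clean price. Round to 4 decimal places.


Answer: Price = 96.7936

Derivation:
Coupon per period c = face * coupon_rate / m = 2.300000
Periods per year m = 1; per-period yield y/m = 0.040000
Number of cashflows N = 2
Cashflows (t years, CF_t, discount factor 1/(1+y/m)^(m*t), PV):
  t = 1.0000: CF_t = 2.300000, DF = 0.961538, PV = 2.211538
  t = 2.0000: CF_t = 102.300000, DF = 0.924556, PV = 94.582101
Price P = sum_t PV_t = 96.793639


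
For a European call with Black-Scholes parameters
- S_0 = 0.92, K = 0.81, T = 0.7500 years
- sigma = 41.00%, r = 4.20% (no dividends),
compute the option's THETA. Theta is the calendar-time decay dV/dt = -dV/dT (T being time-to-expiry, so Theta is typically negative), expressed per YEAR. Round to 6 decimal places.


d1 = 0.6248814676; d2 = 0.2698110521
phi(d1) = 0.3281852782; exp(-qT) = 1.0000000000; exp(-rT) = 0.9689909565
Theta = -S*exp(-qT)*phi(d1)*sigma/(2*sqrt(T)) - r*K*exp(-rT)*N(d2) + q*S*exp(-qT)*N(d1)
N(d1) = 0.7339755718; N(d2) = 0.6063471901; sqrt(T) = 0.8660254038
Term 1 = -0.9200 * 1.0000000000 * 0.3281852782 * 0.4100 / (2 * 0.8660254038) = -0.0714710483
Term 2 = -0.0420 * 0.8100 * 0.9689909565 * 0.6063471901 = -0.0199882790
Term 3 = 0 (no dividend yield, q = 0)
Theta = -0.0714710483 + (-0.0199882790) + (0.0000000000) = -0.091459

Answer: Theta = -0.091459


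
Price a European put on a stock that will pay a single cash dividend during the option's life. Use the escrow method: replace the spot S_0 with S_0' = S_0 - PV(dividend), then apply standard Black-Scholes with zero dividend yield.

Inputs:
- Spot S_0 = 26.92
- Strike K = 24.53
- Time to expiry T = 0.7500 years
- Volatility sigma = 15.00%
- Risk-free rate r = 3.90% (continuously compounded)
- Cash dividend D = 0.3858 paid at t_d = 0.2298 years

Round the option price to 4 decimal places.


PV(D) = D * exp(-r * t_d) = 0.3858 * 0.99107784 = 0.38235783
S_0' = S_0 - PV(D) = 26.9200 - 0.38235783 = 26.53764217
d1 = (ln(S_0'/K) + (r + sigma^2/2)*T) / (sigma*sqrt(T)) = 0.89569987
d2 = d1 - sigma*sqrt(T) = 0.76579606
exp(-rT) = 0.97117364
N(-d1) = 0.18520654; N(-d2) = 0.22189883
P = K * exp(-rT) * N(-d2) - S_0' * N(-d1) = 24.5300 * 0.97117364 * 0.22189883 - 26.53764217 * 0.18520654 = 0.3713

Answer: Price = 0.3713


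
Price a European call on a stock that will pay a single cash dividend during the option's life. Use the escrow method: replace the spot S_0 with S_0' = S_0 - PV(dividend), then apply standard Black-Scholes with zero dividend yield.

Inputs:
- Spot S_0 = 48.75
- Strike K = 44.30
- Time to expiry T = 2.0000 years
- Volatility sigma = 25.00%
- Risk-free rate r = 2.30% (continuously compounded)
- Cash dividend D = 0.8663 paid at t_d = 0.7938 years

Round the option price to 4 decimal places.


Answer: Price = 9.5057

Derivation:
PV(D) = D * exp(-r * t_d) = 0.8663 * 0.98190826 = 0.85062712
S_0' = S_0 - PV(D) = 48.7500 - 0.85062712 = 47.89937288
d1 = (ln(S_0'/K) + (r + sigma^2/2)*T) / (sigma*sqrt(T)) = 0.52783466
d2 = d1 - sigma*sqrt(T) = 0.17428127
exp(-rT) = 0.95504196
N(d1) = 0.70119295; N(d2) = 0.56917779
C = S_0' * N(d1) - K * exp(-rT) * N(d2) = 47.89937288 * 0.70119295 - 44.3000 * 0.95504196 * 0.56917779 = 9.5057


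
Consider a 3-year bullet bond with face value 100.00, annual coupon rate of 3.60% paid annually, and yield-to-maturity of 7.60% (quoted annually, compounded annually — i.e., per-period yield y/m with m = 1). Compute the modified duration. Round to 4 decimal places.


Answer: Modified duration = 2.6865

Derivation:
Coupon per period c = face * coupon_rate / m = 3.600000
Periods per year m = 1; per-period yield y/m = 0.076000
Number of cashflows N = 3
Cashflows (t years, CF_t, discount factor 1/(1+y/m)^(m*t), PV):
  t = 1.0000: CF_t = 3.600000, DF = 0.929368, PV = 3.345725
  t = 2.0000: CF_t = 3.600000, DF = 0.863725, PV = 3.109410
  t = 3.0000: CF_t = 103.600000, DF = 0.802718, PV = 83.161620
Price P = sum_t PV_t = 89.616755
First compute Macaulay numerator sum_t t * PV_t:
  t * PV_t at t = 1.0000: 3.345725
  t * PV_t at t = 2.0000: 6.218820
  t * PV_t at t = 3.0000: 249.484860
Macaulay duration D = 259.049405 / 89.616755 = 2.890636
Modified duration = D / (1 + y/m) = 2.890636 / (1 + 0.076000) = 2.686465


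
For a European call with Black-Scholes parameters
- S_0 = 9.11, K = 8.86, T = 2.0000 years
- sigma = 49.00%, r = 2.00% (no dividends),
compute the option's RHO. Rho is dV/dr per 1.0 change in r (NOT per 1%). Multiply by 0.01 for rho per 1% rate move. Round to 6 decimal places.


d1 = 0.4443602551; d2 = -0.2486043905
phi(d1) = 0.3614373524; exp(-qT) = 1.0000000000; exp(-rT) = 0.9607894392
N(d2) = 0.4018334060
Rho = K*T*exp(-rT)*N(d2) = 8.8600 * 2.0000 * 0.9607894392 * 0.4018334060 = 6.841290

Answer: Rho = 6.841290


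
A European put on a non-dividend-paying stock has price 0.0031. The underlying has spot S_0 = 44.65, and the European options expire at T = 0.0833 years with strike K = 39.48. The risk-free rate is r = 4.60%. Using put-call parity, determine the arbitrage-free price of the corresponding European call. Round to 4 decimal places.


Put-call parity: C - P = S_0 * exp(-qT) - K * exp(-rT).
S_0 * exp(-qT) = 44.6500 * 1.00000000 = 44.65000000
K * exp(-rT) = 39.4800 * 0.99617553 = 39.32901000
C = P + S*exp(-qT) - K*exp(-rT)
C = 0.0031 + 44.65000000 - 39.32901000 = 5.3241

Answer: Call price = 5.3241


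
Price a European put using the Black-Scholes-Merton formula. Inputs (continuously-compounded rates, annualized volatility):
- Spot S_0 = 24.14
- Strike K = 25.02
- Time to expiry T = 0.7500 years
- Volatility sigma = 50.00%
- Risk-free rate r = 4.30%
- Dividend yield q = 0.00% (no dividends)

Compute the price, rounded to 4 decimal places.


d1 = (ln(S/K) + (r - q + 0.5*sigma^2) * T) / (sigma * sqrt(T)) = 0.20829576
d2 = d1 - sigma * sqrt(T) = -0.22471694
exp(-rT) = 0.96826449; exp(-qT) = 1.00000000
P = K * exp(-rT) * N(-d2) - S_0 * exp(-qT) * N(-d1)
N(-d1) = 0.41749902; N(-d2) = 0.58890026
P = 25.0200 * 0.96826449 * 0.58890026 - 24.1400 * 1.00000000 * 0.41749902 = 4.1883

Answer: Price = 4.1883


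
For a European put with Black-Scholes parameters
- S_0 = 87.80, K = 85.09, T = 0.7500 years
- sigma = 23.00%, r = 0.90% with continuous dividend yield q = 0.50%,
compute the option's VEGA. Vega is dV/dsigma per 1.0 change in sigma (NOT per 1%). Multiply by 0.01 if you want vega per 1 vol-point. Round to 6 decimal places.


Answer: Vega = 29.122906

Derivation:
d1 = 0.2720548810; d2 = 0.0728690381
phi(d1) = 0.3844484911; exp(-qT) = 0.9962570225; exp(-rT) = 0.9932727301
Vega = S * exp(-qT) * phi(d1) * sqrt(T) = 87.8000 * 0.9962570225 * 0.3844484911 * 0.8660254038 = 29.122906
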